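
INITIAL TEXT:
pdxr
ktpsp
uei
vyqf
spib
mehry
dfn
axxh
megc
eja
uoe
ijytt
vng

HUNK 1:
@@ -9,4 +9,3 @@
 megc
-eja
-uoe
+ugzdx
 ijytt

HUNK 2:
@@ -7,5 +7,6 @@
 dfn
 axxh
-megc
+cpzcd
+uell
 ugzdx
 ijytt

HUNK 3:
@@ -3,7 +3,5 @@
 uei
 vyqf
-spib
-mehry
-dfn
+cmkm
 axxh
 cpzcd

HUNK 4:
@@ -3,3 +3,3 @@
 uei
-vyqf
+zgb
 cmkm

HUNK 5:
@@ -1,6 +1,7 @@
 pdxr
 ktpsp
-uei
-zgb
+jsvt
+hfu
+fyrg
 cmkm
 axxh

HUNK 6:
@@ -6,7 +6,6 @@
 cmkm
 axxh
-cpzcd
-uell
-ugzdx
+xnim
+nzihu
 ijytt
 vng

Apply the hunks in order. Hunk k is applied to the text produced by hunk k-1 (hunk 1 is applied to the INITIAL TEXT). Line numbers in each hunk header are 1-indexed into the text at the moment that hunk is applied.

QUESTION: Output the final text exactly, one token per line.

Answer: pdxr
ktpsp
jsvt
hfu
fyrg
cmkm
axxh
xnim
nzihu
ijytt
vng

Derivation:
Hunk 1: at line 9 remove [eja,uoe] add [ugzdx] -> 12 lines: pdxr ktpsp uei vyqf spib mehry dfn axxh megc ugzdx ijytt vng
Hunk 2: at line 7 remove [megc] add [cpzcd,uell] -> 13 lines: pdxr ktpsp uei vyqf spib mehry dfn axxh cpzcd uell ugzdx ijytt vng
Hunk 3: at line 3 remove [spib,mehry,dfn] add [cmkm] -> 11 lines: pdxr ktpsp uei vyqf cmkm axxh cpzcd uell ugzdx ijytt vng
Hunk 4: at line 3 remove [vyqf] add [zgb] -> 11 lines: pdxr ktpsp uei zgb cmkm axxh cpzcd uell ugzdx ijytt vng
Hunk 5: at line 1 remove [uei,zgb] add [jsvt,hfu,fyrg] -> 12 lines: pdxr ktpsp jsvt hfu fyrg cmkm axxh cpzcd uell ugzdx ijytt vng
Hunk 6: at line 6 remove [cpzcd,uell,ugzdx] add [xnim,nzihu] -> 11 lines: pdxr ktpsp jsvt hfu fyrg cmkm axxh xnim nzihu ijytt vng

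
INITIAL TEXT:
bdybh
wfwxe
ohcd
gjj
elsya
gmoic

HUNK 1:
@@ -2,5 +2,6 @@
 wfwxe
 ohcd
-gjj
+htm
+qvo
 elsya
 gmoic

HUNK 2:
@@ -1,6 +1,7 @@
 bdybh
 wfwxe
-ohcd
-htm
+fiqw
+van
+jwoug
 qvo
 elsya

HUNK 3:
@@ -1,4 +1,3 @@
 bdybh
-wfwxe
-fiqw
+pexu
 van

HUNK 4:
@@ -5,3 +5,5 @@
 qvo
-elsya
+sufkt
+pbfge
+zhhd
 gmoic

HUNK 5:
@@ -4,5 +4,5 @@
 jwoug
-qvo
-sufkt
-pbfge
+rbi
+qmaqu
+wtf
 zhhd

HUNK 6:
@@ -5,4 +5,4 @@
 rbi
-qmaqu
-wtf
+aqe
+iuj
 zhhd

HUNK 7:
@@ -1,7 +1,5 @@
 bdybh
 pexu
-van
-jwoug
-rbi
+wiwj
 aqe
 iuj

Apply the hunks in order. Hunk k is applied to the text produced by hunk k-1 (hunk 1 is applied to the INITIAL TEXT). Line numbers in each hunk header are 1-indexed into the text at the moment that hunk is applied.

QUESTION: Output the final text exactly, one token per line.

Hunk 1: at line 2 remove [gjj] add [htm,qvo] -> 7 lines: bdybh wfwxe ohcd htm qvo elsya gmoic
Hunk 2: at line 1 remove [ohcd,htm] add [fiqw,van,jwoug] -> 8 lines: bdybh wfwxe fiqw van jwoug qvo elsya gmoic
Hunk 3: at line 1 remove [wfwxe,fiqw] add [pexu] -> 7 lines: bdybh pexu van jwoug qvo elsya gmoic
Hunk 4: at line 5 remove [elsya] add [sufkt,pbfge,zhhd] -> 9 lines: bdybh pexu van jwoug qvo sufkt pbfge zhhd gmoic
Hunk 5: at line 4 remove [qvo,sufkt,pbfge] add [rbi,qmaqu,wtf] -> 9 lines: bdybh pexu van jwoug rbi qmaqu wtf zhhd gmoic
Hunk 6: at line 5 remove [qmaqu,wtf] add [aqe,iuj] -> 9 lines: bdybh pexu van jwoug rbi aqe iuj zhhd gmoic
Hunk 7: at line 1 remove [van,jwoug,rbi] add [wiwj] -> 7 lines: bdybh pexu wiwj aqe iuj zhhd gmoic

Answer: bdybh
pexu
wiwj
aqe
iuj
zhhd
gmoic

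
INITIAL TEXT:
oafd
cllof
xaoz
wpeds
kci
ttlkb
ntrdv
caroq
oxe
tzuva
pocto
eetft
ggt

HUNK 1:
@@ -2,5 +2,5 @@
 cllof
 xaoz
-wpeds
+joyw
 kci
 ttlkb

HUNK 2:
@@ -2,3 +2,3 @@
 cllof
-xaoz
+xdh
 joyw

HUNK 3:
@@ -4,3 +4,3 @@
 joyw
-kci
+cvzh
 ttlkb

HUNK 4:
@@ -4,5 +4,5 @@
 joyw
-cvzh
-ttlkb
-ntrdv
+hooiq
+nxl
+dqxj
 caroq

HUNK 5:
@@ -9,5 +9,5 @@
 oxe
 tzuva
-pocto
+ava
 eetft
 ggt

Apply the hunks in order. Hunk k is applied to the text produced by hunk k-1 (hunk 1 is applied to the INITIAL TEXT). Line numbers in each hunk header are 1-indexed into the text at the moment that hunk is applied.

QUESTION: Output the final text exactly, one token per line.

Hunk 1: at line 2 remove [wpeds] add [joyw] -> 13 lines: oafd cllof xaoz joyw kci ttlkb ntrdv caroq oxe tzuva pocto eetft ggt
Hunk 2: at line 2 remove [xaoz] add [xdh] -> 13 lines: oafd cllof xdh joyw kci ttlkb ntrdv caroq oxe tzuva pocto eetft ggt
Hunk 3: at line 4 remove [kci] add [cvzh] -> 13 lines: oafd cllof xdh joyw cvzh ttlkb ntrdv caroq oxe tzuva pocto eetft ggt
Hunk 4: at line 4 remove [cvzh,ttlkb,ntrdv] add [hooiq,nxl,dqxj] -> 13 lines: oafd cllof xdh joyw hooiq nxl dqxj caroq oxe tzuva pocto eetft ggt
Hunk 5: at line 9 remove [pocto] add [ava] -> 13 lines: oafd cllof xdh joyw hooiq nxl dqxj caroq oxe tzuva ava eetft ggt

Answer: oafd
cllof
xdh
joyw
hooiq
nxl
dqxj
caroq
oxe
tzuva
ava
eetft
ggt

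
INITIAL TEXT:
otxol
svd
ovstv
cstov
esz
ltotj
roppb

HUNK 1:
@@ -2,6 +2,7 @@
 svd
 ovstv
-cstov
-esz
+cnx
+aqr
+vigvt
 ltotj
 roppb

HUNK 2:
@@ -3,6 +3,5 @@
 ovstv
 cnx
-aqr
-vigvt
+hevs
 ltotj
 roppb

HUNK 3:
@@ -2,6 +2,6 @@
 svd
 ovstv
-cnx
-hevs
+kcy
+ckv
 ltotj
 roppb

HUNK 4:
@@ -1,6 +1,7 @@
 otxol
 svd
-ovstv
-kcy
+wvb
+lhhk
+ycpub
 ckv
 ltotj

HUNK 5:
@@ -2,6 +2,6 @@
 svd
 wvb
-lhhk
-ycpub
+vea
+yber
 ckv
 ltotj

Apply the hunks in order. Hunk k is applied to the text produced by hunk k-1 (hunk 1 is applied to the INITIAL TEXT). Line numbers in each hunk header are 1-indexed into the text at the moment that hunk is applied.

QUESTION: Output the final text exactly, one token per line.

Hunk 1: at line 2 remove [cstov,esz] add [cnx,aqr,vigvt] -> 8 lines: otxol svd ovstv cnx aqr vigvt ltotj roppb
Hunk 2: at line 3 remove [aqr,vigvt] add [hevs] -> 7 lines: otxol svd ovstv cnx hevs ltotj roppb
Hunk 3: at line 2 remove [cnx,hevs] add [kcy,ckv] -> 7 lines: otxol svd ovstv kcy ckv ltotj roppb
Hunk 4: at line 1 remove [ovstv,kcy] add [wvb,lhhk,ycpub] -> 8 lines: otxol svd wvb lhhk ycpub ckv ltotj roppb
Hunk 5: at line 2 remove [lhhk,ycpub] add [vea,yber] -> 8 lines: otxol svd wvb vea yber ckv ltotj roppb

Answer: otxol
svd
wvb
vea
yber
ckv
ltotj
roppb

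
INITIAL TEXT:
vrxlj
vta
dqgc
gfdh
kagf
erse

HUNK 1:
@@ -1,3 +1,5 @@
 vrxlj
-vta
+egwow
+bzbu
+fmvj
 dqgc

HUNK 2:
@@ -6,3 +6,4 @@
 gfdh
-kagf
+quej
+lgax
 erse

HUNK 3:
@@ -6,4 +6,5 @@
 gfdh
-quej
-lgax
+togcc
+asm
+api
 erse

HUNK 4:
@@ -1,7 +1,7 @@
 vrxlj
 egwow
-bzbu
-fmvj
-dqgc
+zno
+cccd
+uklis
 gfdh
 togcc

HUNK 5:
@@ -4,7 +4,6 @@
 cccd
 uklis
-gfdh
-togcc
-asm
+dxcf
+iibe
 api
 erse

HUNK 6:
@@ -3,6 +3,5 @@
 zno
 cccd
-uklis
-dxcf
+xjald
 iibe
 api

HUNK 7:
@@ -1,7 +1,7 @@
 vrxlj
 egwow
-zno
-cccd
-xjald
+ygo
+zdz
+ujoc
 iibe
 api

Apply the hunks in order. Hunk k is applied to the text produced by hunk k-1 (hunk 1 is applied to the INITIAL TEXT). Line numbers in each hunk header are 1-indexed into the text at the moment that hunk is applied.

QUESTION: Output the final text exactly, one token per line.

Hunk 1: at line 1 remove [vta] add [egwow,bzbu,fmvj] -> 8 lines: vrxlj egwow bzbu fmvj dqgc gfdh kagf erse
Hunk 2: at line 6 remove [kagf] add [quej,lgax] -> 9 lines: vrxlj egwow bzbu fmvj dqgc gfdh quej lgax erse
Hunk 3: at line 6 remove [quej,lgax] add [togcc,asm,api] -> 10 lines: vrxlj egwow bzbu fmvj dqgc gfdh togcc asm api erse
Hunk 4: at line 1 remove [bzbu,fmvj,dqgc] add [zno,cccd,uklis] -> 10 lines: vrxlj egwow zno cccd uklis gfdh togcc asm api erse
Hunk 5: at line 4 remove [gfdh,togcc,asm] add [dxcf,iibe] -> 9 lines: vrxlj egwow zno cccd uklis dxcf iibe api erse
Hunk 6: at line 3 remove [uklis,dxcf] add [xjald] -> 8 lines: vrxlj egwow zno cccd xjald iibe api erse
Hunk 7: at line 1 remove [zno,cccd,xjald] add [ygo,zdz,ujoc] -> 8 lines: vrxlj egwow ygo zdz ujoc iibe api erse

Answer: vrxlj
egwow
ygo
zdz
ujoc
iibe
api
erse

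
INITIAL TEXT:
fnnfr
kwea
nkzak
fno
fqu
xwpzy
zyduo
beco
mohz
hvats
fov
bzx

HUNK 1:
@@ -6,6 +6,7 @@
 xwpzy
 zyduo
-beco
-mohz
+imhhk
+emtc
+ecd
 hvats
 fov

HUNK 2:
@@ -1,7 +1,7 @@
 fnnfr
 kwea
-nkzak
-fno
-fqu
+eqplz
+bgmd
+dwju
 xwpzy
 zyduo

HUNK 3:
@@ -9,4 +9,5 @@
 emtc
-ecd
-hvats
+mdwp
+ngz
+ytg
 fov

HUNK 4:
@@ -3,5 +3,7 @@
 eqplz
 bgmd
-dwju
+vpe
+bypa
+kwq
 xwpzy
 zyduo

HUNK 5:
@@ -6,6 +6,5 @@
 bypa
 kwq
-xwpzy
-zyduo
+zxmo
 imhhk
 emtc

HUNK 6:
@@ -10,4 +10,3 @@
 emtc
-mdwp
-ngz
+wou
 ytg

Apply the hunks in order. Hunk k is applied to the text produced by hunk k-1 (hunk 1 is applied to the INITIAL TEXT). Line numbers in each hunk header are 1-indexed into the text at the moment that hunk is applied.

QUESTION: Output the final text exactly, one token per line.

Answer: fnnfr
kwea
eqplz
bgmd
vpe
bypa
kwq
zxmo
imhhk
emtc
wou
ytg
fov
bzx

Derivation:
Hunk 1: at line 6 remove [beco,mohz] add [imhhk,emtc,ecd] -> 13 lines: fnnfr kwea nkzak fno fqu xwpzy zyduo imhhk emtc ecd hvats fov bzx
Hunk 2: at line 1 remove [nkzak,fno,fqu] add [eqplz,bgmd,dwju] -> 13 lines: fnnfr kwea eqplz bgmd dwju xwpzy zyduo imhhk emtc ecd hvats fov bzx
Hunk 3: at line 9 remove [ecd,hvats] add [mdwp,ngz,ytg] -> 14 lines: fnnfr kwea eqplz bgmd dwju xwpzy zyduo imhhk emtc mdwp ngz ytg fov bzx
Hunk 4: at line 3 remove [dwju] add [vpe,bypa,kwq] -> 16 lines: fnnfr kwea eqplz bgmd vpe bypa kwq xwpzy zyduo imhhk emtc mdwp ngz ytg fov bzx
Hunk 5: at line 6 remove [xwpzy,zyduo] add [zxmo] -> 15 lines: fnnfr kwea eqplz bgmd vpe bypa kwq zxmo imhhk emtc mdwp ngz ytg fov bzx
Hunk 6: at line 10 remove [mdwp,ngz] add [wou] -> 14 lines: fnnfr kwea eqplz bgmd vpe bypa kwq zxmo imhhk emtc wou ytg fov bzx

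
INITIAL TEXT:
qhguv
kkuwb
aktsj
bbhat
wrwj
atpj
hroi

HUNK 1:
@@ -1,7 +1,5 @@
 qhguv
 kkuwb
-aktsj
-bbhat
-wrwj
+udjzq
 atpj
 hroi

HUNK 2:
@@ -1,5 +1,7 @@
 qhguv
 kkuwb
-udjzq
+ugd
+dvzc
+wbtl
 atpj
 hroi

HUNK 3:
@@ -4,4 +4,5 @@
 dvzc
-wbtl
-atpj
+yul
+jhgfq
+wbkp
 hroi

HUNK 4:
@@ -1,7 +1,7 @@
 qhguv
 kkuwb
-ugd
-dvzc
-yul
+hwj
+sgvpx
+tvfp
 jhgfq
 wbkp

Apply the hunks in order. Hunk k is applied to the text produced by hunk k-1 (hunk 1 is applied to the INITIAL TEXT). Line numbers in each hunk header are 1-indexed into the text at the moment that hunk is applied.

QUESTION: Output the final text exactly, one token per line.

Answer: qhguv
kkuwb
hwj
sgvpx
tvfp
jhgfq
wbkp
hroi

Derivation:
Hunk 1: at line 1 remove [aktsj,bbhat,wrwj] add [udjzq] -> 5 lines: qhguv kkuwb udjzq atpj hroi
Hunk 2: at line 1 remove [udjzq] add [ugd,dvzc,wbtl] -> 7 lines: qhguv kkuwb ugd dvzc wbtl atpj hroi
Hunk 3: at line 4 remove [wbtl,atpj] add [yul,jhgfq,wbkp] -> 8 lines: qhguv kkuwb ugd dvzc yul jhgfq wbkp hroi
Hunk 4: at line 1 remove [ugd,dvzc,yul] add [hwj,sgvpx,tvfp] -> 8 lines: qhguv kkuwb hwj sgvpx tvfp jhgfq wbkp hroi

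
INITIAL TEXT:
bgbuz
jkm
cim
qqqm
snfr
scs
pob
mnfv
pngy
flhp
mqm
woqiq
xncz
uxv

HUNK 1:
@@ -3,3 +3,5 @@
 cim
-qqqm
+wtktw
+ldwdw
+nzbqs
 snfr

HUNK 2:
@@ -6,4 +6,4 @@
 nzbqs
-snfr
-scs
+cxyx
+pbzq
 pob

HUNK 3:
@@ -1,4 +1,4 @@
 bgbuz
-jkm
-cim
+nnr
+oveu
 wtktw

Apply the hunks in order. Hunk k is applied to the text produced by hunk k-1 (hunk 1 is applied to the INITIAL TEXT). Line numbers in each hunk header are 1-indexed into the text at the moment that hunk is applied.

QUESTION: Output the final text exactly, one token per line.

Answer: bgbuz
nnr
oveu
wtktw
ldwdw
nzbqs
cxyx
pbzq
pob
mnfv
pngy
flhp
mqm
woqiq
xncz
uxv

Derivation:
Hunk 1: at line 3 remove [qqqm] add [wtktw,ldwdw,nzbqs] -> 16 lines: bgbuz jkm cim wtktw ldwdw nzbqs snfr scs pob mnfv pngy flhp mqm woqiq xncz uxv
Hunk 2: at line 6 remove [snfr,scs] add [cxyx,pbzq] -> 16 lines: bgbuz jkm cim wtktw ldwdw nzbqs cxyx pbzq pob mnfv pngy flhp mqm woqiq xncz uxv
Hunk 3: at line 1 remove [jkm,cim] add [nnr,oveu] -> 16 lines: bgbuz nnr oveu wtktw ldwdw nzbqs cxyx pbzq pob mnfv pngy flhp mqm woqiq xncz uxv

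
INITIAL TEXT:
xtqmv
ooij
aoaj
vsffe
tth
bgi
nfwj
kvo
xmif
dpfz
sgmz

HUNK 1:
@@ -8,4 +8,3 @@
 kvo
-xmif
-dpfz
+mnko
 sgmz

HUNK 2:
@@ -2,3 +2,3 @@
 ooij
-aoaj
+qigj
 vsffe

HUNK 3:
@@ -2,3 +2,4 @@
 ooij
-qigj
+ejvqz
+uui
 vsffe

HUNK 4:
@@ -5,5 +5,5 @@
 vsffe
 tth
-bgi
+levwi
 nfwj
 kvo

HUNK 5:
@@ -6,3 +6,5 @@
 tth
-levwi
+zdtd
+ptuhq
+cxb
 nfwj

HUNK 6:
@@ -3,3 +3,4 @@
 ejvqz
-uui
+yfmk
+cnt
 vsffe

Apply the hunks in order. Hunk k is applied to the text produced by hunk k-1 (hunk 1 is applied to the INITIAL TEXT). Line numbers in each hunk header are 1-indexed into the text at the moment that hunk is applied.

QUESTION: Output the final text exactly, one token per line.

Answer: xtqmv
ooij
ejvqz
yfmk
cnt
vsffe
tth
zdtd
ptuhq
cxb
nfwj
kvo
mnko
sgmz

Derivation:
Hunk 1: at line 8 remove [xmif,dpfz] add [mnko] -> 10 lines: xtqmv ooij aoaj vsffe tth bgi nfwj kvo mnko sgmz
Hunk 2: at line 2 remove [aoaj] add [qigj] -> 10 lines: xtqmv ooij qigj vsffe tth bgi nfwj kvo mnko sgmz
Hunk 3: at line 2 remove [qigj] add [ejvqz,uui] -> 11 lines: xtqmv ooij ejvqz uui vsffe tth bgi nfwj kvo mnko sgmz
Hunk 4: at line 5 remove [bgi] add [levwi] -> 11 lines: xtqmv ooij ejvqz uui vsffe tth levwi nfwj kvo mnko sgmz
Hunk 5: at line 6 remove [levwi] add [zdtd,ptuhq,cxb] -> 13 lines: xtqmv ooij ejvqz uui vsffe tth zdtd ptuhq cxb nfwj kvo mnko sgmz
Hunk 6: at line 3 remove [uui] add [yfmk,cnt] -> 14 lines: xtqmv ooij ejvqz yfmk cnt vsffe tth zdtd ptuhq cxb nfwj kvo mnko sgmz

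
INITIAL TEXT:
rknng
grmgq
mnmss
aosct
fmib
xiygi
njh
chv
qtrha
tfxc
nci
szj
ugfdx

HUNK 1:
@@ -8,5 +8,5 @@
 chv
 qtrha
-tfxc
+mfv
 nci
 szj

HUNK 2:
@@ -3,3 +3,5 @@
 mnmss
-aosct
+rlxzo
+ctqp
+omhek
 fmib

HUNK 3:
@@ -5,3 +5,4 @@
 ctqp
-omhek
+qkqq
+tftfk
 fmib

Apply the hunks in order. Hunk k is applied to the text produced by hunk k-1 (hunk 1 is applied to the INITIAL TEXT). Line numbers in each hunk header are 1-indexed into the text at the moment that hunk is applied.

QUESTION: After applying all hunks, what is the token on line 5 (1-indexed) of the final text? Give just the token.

Hunk 1: at line 8 remove [tfxc] add [mfv] -> 13 lines: rknng grmgq mnmss aosct fmib xiygi njh chv qtrha mfv nci szj ugfdx
Hunk 2: at line 3 remove [aosct] add [rlxzo,ctqp,omhek] -> 15 lines: rknng grmgq mnmss rlxzo ctqp omhek fmib xiygi njh chv qtrha mfv nci szj ugfdx
Hunk 3: at line 5 remove [omhek] add [qkqq,tftfk] -> 16 lines: rknng grmgq mnmss rlxzo ctqp qkqq tftfk fmib xiygi njh chv qtrha mfv nci szj ugfdx
Final line 5: ctqp

Answer: ctqp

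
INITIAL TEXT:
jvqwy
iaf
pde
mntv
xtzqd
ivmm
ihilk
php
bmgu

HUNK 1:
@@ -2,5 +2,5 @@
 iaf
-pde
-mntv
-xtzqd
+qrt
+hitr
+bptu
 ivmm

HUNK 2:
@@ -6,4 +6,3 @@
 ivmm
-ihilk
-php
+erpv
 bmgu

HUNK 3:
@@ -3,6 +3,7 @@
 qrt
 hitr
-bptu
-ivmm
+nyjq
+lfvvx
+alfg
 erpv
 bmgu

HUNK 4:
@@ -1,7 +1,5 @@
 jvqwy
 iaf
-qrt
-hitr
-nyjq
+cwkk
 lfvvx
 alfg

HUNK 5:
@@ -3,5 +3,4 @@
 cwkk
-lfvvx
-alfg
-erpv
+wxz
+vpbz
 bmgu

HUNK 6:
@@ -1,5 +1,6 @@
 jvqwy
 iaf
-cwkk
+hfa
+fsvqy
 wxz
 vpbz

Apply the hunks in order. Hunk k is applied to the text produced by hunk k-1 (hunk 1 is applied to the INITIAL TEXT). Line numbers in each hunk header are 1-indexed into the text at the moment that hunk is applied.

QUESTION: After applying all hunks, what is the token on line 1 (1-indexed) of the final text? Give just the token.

Hunk 1: at line 2 remove [pde,mntv,xtzqd] add [qrt,hitr,bptu] -> 9 lines: jvqwy iaf qrt hitr bptu ivmm ihilk php bmgu
Hunk 2: at line 6 remove [ihilk,php] add [erpv] -> 8 lines: jvqwy iaf qrt hitr bptu ivmm erpv bmgu
Hunk 3: at line 3 remove [bptu,ivmm] add [nyjq,lfvvx,alfg] -> 9 lines: jvqwy iaf qrt hitr nyjq lfvvx alfg erpv bmgu
Hunk 4: at line 1 remove [qrt,hitr,nyjq] add [cwkk] -> 7 lines: jvqwy iaf cwkk lfvvx alfg erpv bmgu
Hunk 5: at line 3 remove [lfvvx,alfg,erpv] add [wxz,vpbz] -> 6 lines: jvqwy iaf cwkk wxz vpbz bmgu
Hunk 6: at line 1 remove [cwkk] add [hfa,fsvqy] -> 7 lines: jvqwy iaf hfa fsvqy wxz vpbz bmgu
Final line 1: jvqwy

Answer: jvqwy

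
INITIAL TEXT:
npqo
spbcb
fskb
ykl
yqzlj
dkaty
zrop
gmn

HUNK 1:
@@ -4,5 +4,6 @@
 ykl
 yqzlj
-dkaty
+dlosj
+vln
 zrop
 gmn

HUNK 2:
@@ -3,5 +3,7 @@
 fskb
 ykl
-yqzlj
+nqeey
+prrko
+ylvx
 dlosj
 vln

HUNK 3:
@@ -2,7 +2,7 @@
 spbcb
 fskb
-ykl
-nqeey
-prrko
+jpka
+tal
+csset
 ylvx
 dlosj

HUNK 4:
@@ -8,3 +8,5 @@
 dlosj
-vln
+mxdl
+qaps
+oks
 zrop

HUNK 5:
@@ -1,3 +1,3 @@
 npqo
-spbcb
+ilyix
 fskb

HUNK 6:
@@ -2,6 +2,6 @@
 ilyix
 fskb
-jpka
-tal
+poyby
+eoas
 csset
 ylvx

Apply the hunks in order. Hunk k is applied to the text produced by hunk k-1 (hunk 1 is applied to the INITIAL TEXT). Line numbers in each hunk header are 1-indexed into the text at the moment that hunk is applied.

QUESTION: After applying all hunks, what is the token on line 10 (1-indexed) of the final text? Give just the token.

Answer: qaps

Derivation:
Hunk 1: at line 4 remove [dkaty] add [dlosj,vln] -> 9 lines: npqo spbcb fskb ykl yqzlj dlosj vln zrop gmn
Hunk 2: at line 3 remove [yqzlj] add [nqeey,prrko,ylvx] -> 11 lines: npqo spbcb fskb ykl nqeey prrko ylvx dlosj vln zrop gmn
Hunk 3: at line 2 remove [ykl,nqeey,prrko] add [jpka,tal,csset] -> 11 lines: npqo spbcb fskb jpka tal csset ylvx dlosj vln zrop gmn
Hunk 4: at line 8 remove [vln] add [mxdl,qaps,oks] -> 13 lines: npqo spbcb fskb jpka tal csset ylvx dlosj mxdl qaps oks zrop gmn
Hunk 5: at line 1 remove [spbcb] add [ilyix] -> 13 lines: npqo ilyix fskb jpka tal csset ylvx dlosj mxdl qaps oks zrop gmn
Hunk 6: at line 2 remove [jpka,tal] add [poyby,eoas] -> 13 lines: npqo ilyix fskb poyby eoas csset ylvx dlosj mxdl qaps oks zrop gmn
Final line 10: qaps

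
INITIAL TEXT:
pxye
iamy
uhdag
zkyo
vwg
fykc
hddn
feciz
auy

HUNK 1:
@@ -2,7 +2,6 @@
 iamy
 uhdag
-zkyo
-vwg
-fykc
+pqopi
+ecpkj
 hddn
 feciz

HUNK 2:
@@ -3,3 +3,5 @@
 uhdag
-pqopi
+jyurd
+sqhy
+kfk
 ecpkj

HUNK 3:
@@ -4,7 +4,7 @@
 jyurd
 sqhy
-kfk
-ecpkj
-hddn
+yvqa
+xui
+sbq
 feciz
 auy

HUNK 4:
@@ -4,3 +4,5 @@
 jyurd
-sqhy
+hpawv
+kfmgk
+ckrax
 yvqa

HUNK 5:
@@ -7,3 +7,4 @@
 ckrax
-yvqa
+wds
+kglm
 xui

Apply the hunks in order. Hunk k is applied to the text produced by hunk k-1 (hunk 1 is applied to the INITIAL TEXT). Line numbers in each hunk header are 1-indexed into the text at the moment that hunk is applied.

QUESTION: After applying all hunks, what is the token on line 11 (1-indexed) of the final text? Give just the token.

Answer: sbq

Derivation:
Hunk 1: at line 2 remove [zkyo,vwg,fykc] add [pqopi,ecpkj] -> 8 lines: pxye iamy uhdag pqopi ecpkj hddn feciz auy
Hunk 2: at line 3 remove [pqopi] add [jyurd,sqhy,kfk] -> 10 lines: pxye iamy uhdag jyurd sqhy kfk ecpkj hddn feciz auy
Hunk 3: at line 4 remove [kfk,ecpkj,hddn] add [yvqa,xui,sbq] -> 10 lines: pxye iamy uhdag jyurd sqhy yvqa xui sbq feciz auy
Hunk 4: at line 4 remove [sqhy] add [hpawv,kfmgk,ckrax] -> 12 lines: pxye iamy uhdag jyurd hpawv kfmgk ckrax yvqa xui sbq feciz auy
Hunk 5: at line 7 remove [yvqa] add [wds,kglm] -> 13 lines: pxye iamy uhdag jyurd hpawv kfmgk ckrax wds kglm xui sbq feciz auy
Final line 11: sbq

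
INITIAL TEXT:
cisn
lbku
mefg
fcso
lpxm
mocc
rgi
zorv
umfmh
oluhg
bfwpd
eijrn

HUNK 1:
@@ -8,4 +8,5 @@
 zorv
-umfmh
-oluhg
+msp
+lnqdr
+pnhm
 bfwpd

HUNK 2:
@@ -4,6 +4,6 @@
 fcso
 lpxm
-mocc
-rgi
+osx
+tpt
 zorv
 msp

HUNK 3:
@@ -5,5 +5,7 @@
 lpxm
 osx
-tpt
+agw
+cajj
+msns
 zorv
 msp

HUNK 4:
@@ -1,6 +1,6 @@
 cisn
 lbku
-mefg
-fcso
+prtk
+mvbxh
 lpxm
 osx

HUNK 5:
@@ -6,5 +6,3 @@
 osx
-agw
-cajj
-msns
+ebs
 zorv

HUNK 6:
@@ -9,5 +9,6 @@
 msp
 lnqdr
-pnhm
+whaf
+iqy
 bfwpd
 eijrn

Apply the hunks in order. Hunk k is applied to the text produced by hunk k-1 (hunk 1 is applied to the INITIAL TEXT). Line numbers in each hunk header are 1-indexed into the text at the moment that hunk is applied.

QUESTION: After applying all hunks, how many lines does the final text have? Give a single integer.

Answer: 14

Derivation:
Hunk 1: at line 8 remove [umfmh,oluhg] add [msp,lnqdr,pnhm] -> 13 lines: cisn lbku mefg fcso lpxm mocc rgi zorv msp lnqdr pnhm bfwpd eijrn
Hunk 2: at line 4 remove [mocc,rgi] add [osx,tpt] -> 13 lines: cisn lbku mefg fcso lpxm osx tpt zorv msp lnqdr pnhm bfwpd eijrn
Hunk 3: at line 5 remove [tpt] add [agw,cajj,msns] -> 15 lines: cisn lbku mefg fcso lpxm osx agw cajj msns zorv msp lnqdr pnhm bfwpd eijrn
Hunk 4: at line 1 remove [mefg,fcso] add [prtk,mvbxh] -> 15 lines: cisn lbku prtk mvbxh lpxm osx agw cajj msns zorv msp lnqdr pnhm bfwpd eijrn
Hunk 5: at line 6 remove [agw,cajj,msns] add [ebs] -> 13 lines: cisn lbku prtk mvbxh lpxm osx ebs zorv msp lnqdr pnhm bfwpd eijrn
Hunk 6: at line 9 remove [pnhm] add [whaf,iqy] -> 14 lines: cisn lbku prtk mvbxh lpxm osx ebs zorv msp lnqdr whaf iqy bfwpd eijrn
Final line count: 14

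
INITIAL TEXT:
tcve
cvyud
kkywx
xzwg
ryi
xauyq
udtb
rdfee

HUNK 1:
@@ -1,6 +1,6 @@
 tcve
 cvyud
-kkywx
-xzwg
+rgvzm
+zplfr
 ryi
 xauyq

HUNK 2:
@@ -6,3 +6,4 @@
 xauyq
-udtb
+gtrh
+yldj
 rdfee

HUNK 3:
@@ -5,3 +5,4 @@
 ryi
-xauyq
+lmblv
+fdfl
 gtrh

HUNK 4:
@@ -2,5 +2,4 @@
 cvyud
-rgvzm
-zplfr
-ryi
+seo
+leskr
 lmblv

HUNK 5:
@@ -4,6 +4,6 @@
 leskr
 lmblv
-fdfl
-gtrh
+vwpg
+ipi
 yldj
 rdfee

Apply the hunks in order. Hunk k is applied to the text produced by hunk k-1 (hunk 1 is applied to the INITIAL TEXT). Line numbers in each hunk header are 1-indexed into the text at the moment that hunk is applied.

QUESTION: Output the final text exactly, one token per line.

Hunk 1: at line 1 remove [kkywx,xzwg] add [rgvzm,zplfr] -> 8 lines: tcve cvyud rgvzm zplfr ryi xauyq udtb rdfee
Hunk 2: at line 6 remove [udtb] add [gtrh,yldj] -> 9 lines: tcve cvyud rgvzm zplfr ryi xauyq gtrh yldj rdfee
Hunk 3: at line 5 remove [xauyq] add [lmblv,fdfl] -> 10 lines: tcve cvyud rgvzm zplfr ryi lmblv fdfl gtrh yldj rdfee
Hunk 4: at line 2 remove [rgvzm,zplfr,ryi] add [seo,leskr] -> 9 lines: tcve cvyud seo leskr lmblv fdfl gtrh yldj rdfee
Hunk 5: at line 4 remove [fdfl,gtrh] add [vwpg,ipi] -> 9 lines: tcve cvyud seo leskr lmblv vwpg ipi yldj rdfee

Answer: tcve
cvyud
seo
leskr
lmblv
vwpg
ipi
yldj
rdfee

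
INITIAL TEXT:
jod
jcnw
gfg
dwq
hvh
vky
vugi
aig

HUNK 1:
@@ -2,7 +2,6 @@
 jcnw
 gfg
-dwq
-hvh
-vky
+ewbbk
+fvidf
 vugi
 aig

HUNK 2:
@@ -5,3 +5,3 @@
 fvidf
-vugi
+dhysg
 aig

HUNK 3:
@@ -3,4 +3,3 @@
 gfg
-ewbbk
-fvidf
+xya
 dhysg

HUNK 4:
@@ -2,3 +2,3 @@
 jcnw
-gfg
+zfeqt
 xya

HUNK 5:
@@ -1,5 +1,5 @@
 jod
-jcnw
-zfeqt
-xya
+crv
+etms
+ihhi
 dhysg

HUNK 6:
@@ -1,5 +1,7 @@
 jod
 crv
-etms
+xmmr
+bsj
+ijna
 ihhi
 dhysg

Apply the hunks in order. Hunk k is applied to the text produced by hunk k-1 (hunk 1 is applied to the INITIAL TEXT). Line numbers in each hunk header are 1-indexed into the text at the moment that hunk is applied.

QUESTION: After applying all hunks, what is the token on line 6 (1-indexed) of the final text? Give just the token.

Hunk 1: at line 2 remove [dwq,hvh,vky] add [ewbbk,fvidf] -> 7 lines: jod jcnw gfg ewbbk fvidf vugi aig
Hunk 2: at line 5 remove [vugi] add [dhysg] -> 7 lines: jod jcnw gfg ewbbk fvidf dhysg aig
Hunk 3: at line 3 remove [ewbbk,fvidf] add [xya] -> 6 lines: jod jcnw gfg xya dhysg aig
Hunk 4: at line 2 remove [gfg] add [zfeqt] -> 6 lines: jod jcnw zfeqt xya dhysg aig
Hunk 5: at line 1 remove [jcnw,zfeqt,xya] add [crv,etms,ihhi] -> 6 lines: jod crv etms ihhi dhysg aig
Hunk 6: at line 1 remove [etms] add [xmmr,bsj,ijna] -> 8 lines: jod crv xmmr bsj ijna ihhi dhysg aig
Final line 6: ihhi

Answer: ihhi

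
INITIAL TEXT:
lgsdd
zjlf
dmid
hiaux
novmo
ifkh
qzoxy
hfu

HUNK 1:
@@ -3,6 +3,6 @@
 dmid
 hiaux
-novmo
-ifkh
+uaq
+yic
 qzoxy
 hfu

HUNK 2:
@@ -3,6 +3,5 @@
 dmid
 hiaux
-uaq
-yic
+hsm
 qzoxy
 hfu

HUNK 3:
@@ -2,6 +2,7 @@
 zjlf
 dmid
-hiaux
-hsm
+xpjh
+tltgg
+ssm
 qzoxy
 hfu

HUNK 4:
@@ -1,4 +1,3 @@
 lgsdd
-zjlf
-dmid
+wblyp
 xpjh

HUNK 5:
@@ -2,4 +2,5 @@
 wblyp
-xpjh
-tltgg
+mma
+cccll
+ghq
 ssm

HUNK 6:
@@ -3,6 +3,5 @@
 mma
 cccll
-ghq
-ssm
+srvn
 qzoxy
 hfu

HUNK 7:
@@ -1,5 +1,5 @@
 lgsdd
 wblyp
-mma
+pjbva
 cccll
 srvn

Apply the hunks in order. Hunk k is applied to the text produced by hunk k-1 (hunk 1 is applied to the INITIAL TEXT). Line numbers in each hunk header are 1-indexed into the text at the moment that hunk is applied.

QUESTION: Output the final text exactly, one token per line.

Hunk 1: at line 3 remove [novmo,ifkh] add [uaq,yic] -> 8 lines: lgsdd zjlf dmid hiaux uaq yic qzoxy hfu
Hunk 2: at line 3 remove [uaq,yic] add [hsm] -> 7 lines: lgsdd zjlf dmid hiaux hsm qzoxy hfu
Hunk 3: at line 2 remove [hiaux,hsm] add [xpjh,tltgg,ssm] -> 8 lines: lgsdd zjlf dmid xpjh tltgg ssm qzoxy hfu
Hunk 4: at line 1 remove [zjlf,dmid] add [wblyp] -> 7 lines: lgsdd wblyp xpjh tltgg ssm qzoxy hfu
Hunk 5: at line 2 remove [xpjh,tltgg] add [mma,cccll,ghq] -> 8 lines: lgsdd wblyp mma cccll ghq ssm qzoxy hfu
Hunk 6: at line 3 remove [ghq,ssm] add [srvn] -> 7 lines: lgsdd wblyp mma cccll srvn qzoxy hfu
Hunk 7: at line 1 remove [mma] add [pjbva] -> 7 lines: lgsdd wblyp pjbva cccll srvn qzoxy hfu

Answer: lgsdd
wblyp
pjbva
cccll
srvn
qzoxy
hfu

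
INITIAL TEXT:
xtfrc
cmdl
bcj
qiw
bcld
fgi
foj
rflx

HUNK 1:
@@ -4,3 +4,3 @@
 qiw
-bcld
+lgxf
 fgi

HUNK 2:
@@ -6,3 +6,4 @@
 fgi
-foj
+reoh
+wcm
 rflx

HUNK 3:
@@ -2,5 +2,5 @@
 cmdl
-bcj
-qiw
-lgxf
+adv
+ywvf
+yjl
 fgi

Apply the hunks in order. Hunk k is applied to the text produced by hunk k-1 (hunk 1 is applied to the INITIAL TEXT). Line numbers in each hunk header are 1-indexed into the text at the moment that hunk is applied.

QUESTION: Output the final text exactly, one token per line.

Hunk 1: at line 4 remove [bcld] add [lgxf] -> 8 lines: xtfrc cmdl bcj qiw lgxf fgi foj rflx
Hunk 2: at line 6 remove [foj] add [reoh,wcm] -> 9 lines: xtfrc cmdl bcj qiw lgxf fgi reoh wcm rflx
Hunk 3: at line 2 remove [bcj,qiw,lgxf] add [adv,ywvf,yjl] -> 9 lines: xtfrc cmdl adv ywvf yjl fgi reoh wcm rflx

Answer: xtfrc
cmdl
adv
ywvf
yjl
fgi
reoh
wcm
rflx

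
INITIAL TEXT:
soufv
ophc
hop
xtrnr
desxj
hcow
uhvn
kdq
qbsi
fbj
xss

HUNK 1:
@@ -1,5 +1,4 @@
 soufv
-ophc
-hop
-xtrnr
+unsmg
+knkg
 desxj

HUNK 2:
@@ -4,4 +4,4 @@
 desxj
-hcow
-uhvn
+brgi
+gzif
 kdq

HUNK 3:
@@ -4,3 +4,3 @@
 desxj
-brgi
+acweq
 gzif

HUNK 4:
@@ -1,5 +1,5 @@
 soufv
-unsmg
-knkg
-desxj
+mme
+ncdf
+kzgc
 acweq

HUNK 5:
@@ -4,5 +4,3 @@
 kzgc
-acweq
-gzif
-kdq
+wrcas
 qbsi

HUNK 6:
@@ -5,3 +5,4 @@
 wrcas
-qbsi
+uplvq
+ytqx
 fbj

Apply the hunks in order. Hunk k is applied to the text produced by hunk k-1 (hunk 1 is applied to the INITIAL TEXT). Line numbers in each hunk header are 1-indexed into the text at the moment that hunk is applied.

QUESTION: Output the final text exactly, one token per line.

Hunk 1: at line 1 remove [ophc,hop,xtrnr] add [unsmg,knkg] -> 10 lines: soufv unsmg knkg desxj hcow uhvn kdq qbsi fbj xss
Hunk 2: at line 4 remove [hcow,uhvn] add [brgi,gzif] -> 10 lines: soufv unsmg knkg desxj brgi gzif kdq qbsi fbj xss
Hunk 3: at line 4 remove [brgi] add [acweq] -> 10 lines: soufv unsmg knkg desxj acweq gzif kdq qbsi fbj xss
Hunk 4: at line 1 remove [unsmg,knkg,desxj] add [mme,ncdf,kzgc] -> 10 lines: soufv mme ncdf kzgc acweq gzif kdq qbsi fbj xss
Hunk 5: at line 4 remove [acweq,gzif,kdq] add [wrcas] -> 8 lines: soufv mme ncdf kzgc wrcas qbsi fbj xss
Hunk 6: at line 5 remove [qbsi] add [uplvq,ytqx] -> 9 lines: soufv mme ncdf kzgc wrcas uplvq ytqx fbj xss

Answer: soufv
mme
ncdf
kzgc
wrcas
uplvq
ytqx
fbj
xss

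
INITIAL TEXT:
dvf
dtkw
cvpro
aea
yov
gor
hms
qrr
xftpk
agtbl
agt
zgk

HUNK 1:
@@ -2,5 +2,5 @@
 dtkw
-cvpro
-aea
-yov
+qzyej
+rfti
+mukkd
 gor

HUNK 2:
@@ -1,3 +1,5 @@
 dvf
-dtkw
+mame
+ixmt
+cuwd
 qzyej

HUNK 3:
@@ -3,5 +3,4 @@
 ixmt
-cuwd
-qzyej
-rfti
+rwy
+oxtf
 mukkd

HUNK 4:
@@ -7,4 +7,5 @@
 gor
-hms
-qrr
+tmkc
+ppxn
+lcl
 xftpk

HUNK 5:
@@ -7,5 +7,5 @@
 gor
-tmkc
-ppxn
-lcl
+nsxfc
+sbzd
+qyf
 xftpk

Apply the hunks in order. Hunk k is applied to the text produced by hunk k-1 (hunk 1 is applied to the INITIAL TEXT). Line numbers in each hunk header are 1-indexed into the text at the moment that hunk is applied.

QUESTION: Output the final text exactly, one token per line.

Hunk 1: at line 2 remove [cvpro,aea,yov] add [qzyej,rfti,mukkd] -> 12 lines: dvf dtkw qzyej rfti mukkd gor hms qrr xftpk agtbl agt zgk
Hunk 2: at line 1 remove [dtkw] add [mame,ixmt,cuwd] -> 14 lines: dvf mame ixmt cuwd qzyej rfti mukkd gor hms qrr xftpk agtbl agt zgk
Hunk 3: at line 3 remove [cuwd,qzyej,rfti] add [rwy,oxtf] -> 13 lines: dvf mame ixmt rwy oxtf mukkd gor hms qrr xftpk agtbl agt zgk
Hunk 4: at line 7 remove [hms,qrr] add [tmkc,ppxn,lcl] -> 14 lines: dvf mame ixmt rwy oxtf mukkd gor tmkc ppxn lcl xftpk agtbl agt zgk
Hunk 5: at line 7 remove [tmkc,ppxn,lcl] add [nsxfc,sbzd,qyf] -> 14 lines: dvf mame ixmt rwy oxtf mukkd gor nsxfc sbzd qyf xftpk agtbl agt zgk

Answer: dvf
mame
ixmt
rwy
oxtf
mukkd
gor
nsxfc
sbzd
qyf
xftpk
agtbl
agt
zgk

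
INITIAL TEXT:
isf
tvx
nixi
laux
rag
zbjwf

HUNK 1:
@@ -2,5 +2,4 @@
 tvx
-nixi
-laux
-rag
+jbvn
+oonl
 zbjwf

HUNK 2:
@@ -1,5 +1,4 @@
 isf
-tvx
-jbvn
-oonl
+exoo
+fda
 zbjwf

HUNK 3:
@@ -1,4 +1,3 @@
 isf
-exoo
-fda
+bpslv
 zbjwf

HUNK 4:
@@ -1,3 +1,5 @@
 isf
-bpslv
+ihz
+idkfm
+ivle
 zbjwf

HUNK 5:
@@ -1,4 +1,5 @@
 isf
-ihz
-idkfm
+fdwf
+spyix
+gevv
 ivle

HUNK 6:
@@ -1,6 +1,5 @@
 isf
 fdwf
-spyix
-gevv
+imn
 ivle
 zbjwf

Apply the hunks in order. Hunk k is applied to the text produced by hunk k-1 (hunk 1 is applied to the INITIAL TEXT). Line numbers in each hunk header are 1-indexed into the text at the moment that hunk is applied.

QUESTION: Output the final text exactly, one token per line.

Hunk 1: at line 2 remove [nixi,laux,rag] add [jbvn,oonl] -> 5 lines: isf tvx jbvn oonl zbjwf
Hunk 2: at line 1 remove [tvx,jbvn,oonl] add [exoo,fda] -> 4 lines: isf exoo fda zbjwf
Hunk 3: at line 1 remove [exoo,fda] add [bpslv] -> 3 lines: isf bpslv zbjwf
Hunk 4: at line 1 remove [bpslv] add [ihz,idkfm,ivle] -> 5 lines: isf ihz idkfm ivle zbjwf
Hunk 5: at line 1 remove [ihz,idkfm] add [fdwf,spyix,gevv] -> 6 lines: isf fdwf spyix gevv ivle zbjwf
Hunk 6: at line 1 remove [spyix,gevv] add [imn] -> 5 lines: isf fdwf imn ivle zbjwf

Answer: isf
fdwf
imn
ivle
zbjwf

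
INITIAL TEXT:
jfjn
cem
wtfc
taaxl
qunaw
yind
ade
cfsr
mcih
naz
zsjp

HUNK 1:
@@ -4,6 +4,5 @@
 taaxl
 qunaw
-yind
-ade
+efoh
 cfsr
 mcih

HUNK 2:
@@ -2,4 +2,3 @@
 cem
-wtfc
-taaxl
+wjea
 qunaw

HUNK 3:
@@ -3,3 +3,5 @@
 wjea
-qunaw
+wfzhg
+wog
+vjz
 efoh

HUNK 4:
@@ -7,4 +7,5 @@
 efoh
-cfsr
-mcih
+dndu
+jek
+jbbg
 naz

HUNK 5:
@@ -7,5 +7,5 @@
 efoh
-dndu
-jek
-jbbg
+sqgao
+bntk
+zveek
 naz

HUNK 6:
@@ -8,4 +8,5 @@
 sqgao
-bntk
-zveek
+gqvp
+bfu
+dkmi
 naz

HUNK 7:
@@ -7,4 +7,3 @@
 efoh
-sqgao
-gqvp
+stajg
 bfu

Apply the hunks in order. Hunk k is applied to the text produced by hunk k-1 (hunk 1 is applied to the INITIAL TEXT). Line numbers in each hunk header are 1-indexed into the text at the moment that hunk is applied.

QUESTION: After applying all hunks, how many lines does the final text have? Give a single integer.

Hunk 1: at line 4 remove [yind,ade] add [efoh] -> 10 lines: jfjn cem wtfc taaxl qunaw efoh cfsr mcih naz zsjp
Hunk 2: at line 2 remove [wtfc,taaxl] add [wjea] -> 9 lines: jfjn cem wjea qunaw efoh cfsr mcih naz zsjp
Hunk 3: at line 3 remove [qunaw] add [wfzhg,wog,vjz] -> 11 lines: jfjn cem wjea wfzhg wog vjz efoh cfsr mcih naz zsjp
Hunk 4: at line 7 remove [cfsr,mcih] add [dndu,jek,jbbg] -> 12 lines: jfjn cem wjea wfzhg wog vjz efoh dndu jek jbbg naz zsjp
Hunk 5: at line 7 remove [dndu,jek,jbbg] add [sqgao,bntk,zveek] -> 12 lines: jfjn cem wjea wfzhg wog vjz efoh sqgao bntk zveek naz zsjp
Hunk 6: at line 8 remove [bntk,zveek] add [gqvp,bfu,dkmi] -> 13 lines: jfjn cem wjea wfzhg wog vjz efoh sqgao gqvp bfu dkmi naz zsjp
Hunk 7: at line 7 remove [sqgao,gqvp] add [stajg] -> 12 lines: jfjn cem wjea wfzhg wog vjz efoh stajg bfu dkmi naz zsjp
Final line count: 12

Answer: 12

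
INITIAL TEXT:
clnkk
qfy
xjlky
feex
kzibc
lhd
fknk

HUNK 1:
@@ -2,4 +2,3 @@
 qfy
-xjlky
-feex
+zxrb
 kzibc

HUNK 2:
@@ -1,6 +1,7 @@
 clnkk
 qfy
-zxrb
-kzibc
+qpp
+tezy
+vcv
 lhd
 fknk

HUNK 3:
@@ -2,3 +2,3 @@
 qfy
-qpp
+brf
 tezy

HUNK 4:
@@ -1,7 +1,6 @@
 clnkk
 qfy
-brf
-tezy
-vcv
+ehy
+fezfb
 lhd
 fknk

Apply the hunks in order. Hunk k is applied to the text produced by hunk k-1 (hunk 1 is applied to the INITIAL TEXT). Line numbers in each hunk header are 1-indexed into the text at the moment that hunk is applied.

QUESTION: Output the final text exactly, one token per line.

Answer: clnkk
qfy
ehy
fezfb
lhd
fknk

Derivation:
Hunk 1: at line 2 remove [xjlky,feex] add [zxrb] -> 6 lines: clnkk qfy zxrb kzibc lhd fknk
Hunk 2: at line 1 remove [zxrb,kzibc] add [qpp,tezy,vcv] -> 7 lines: clnkk qfy qpp tezy vcv lhd fknk
Hunk 3: at line 2 remove [qpp] add [brf] -> 7 lines: clnkk qfy brf tezy vcv lhd fknk
Hunk 4: at line 1 remove [brf,tezy,vcv] add [ehy,fezfb] -> 6 lines: clnkk qfy ehy fezfb lhd fknk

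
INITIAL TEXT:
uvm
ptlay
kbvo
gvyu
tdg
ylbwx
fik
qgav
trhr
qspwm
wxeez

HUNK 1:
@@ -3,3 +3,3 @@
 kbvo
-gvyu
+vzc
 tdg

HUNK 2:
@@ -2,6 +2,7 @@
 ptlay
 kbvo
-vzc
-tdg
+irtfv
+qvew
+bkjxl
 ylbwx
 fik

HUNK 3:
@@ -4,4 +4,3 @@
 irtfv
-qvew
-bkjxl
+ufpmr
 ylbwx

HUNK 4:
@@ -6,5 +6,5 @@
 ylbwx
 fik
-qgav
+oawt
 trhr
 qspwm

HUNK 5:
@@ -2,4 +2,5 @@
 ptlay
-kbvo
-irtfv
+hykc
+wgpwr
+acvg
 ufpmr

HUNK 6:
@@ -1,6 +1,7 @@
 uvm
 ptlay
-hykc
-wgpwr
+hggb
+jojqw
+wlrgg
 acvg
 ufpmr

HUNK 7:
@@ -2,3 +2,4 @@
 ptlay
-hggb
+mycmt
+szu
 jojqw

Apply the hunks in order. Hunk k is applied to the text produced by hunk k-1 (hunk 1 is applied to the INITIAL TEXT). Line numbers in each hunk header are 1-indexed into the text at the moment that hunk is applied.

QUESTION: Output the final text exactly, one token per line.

Answer: uvm
ptlay
mycmt
szu
jojqw
wlrgg
acvg
ufpmr
ylbwx
fik
oawt
trhr
qspwm
wxeez

Derivation:
Hunk 1: at line 3 remove [gvyu] add [vzc] -> 11 lines: uvm ptlay kbvo vzc tdg ylbwx fik qgav trhr qspwm wxeez
Hunk 2: at line 2 remove [vzc,tdg] add [irtfv,qvew,bkjxl] -> 12 lines: uvm ptlay kbvo irtfv qvew bkjxl ylbwx fik qgav trhr qspwm wxeez
Hunk 3: at line 4 remove [qvew,bkjxl] add [ufpmr] -> 11 lines: uvm ptlay kbvo irtfv ufpmr ylbwx fik qgav trhr qspwm wxeez
Hunk 4: at line 6 remove [qgav] add [oawt] -> 11 lines: uvm ptlay kbvo irtfv ufpmr ylbwx fik oawt trhr qspwm wxeez
Hunk 5: at line 2 remove [kbvo,irtfv] add [hykc,wgpwr,acvg] -> 12 lines: uvm ptlay hykc wgpwr acvg ufpmr ylbwx fik oawt trhr qspwm wxeez
Hunk 6: at line 1 remove [hykc,wgpwr] add [hggb,jojqw,wlrgg] -> 13 lines: uvm ptlay hggb jojqw wlrgg acvg ufpmr ylbwx fik oawt trhr qspwm wxeez
Hunk 7: at line 2 remove [hggb] add [mycmt,szu] -> 14 lines: uvm ptlay mycmt szu jojqw wlrgg acvg ufpmr ylbwx fik oawt trhr qspwm wxeez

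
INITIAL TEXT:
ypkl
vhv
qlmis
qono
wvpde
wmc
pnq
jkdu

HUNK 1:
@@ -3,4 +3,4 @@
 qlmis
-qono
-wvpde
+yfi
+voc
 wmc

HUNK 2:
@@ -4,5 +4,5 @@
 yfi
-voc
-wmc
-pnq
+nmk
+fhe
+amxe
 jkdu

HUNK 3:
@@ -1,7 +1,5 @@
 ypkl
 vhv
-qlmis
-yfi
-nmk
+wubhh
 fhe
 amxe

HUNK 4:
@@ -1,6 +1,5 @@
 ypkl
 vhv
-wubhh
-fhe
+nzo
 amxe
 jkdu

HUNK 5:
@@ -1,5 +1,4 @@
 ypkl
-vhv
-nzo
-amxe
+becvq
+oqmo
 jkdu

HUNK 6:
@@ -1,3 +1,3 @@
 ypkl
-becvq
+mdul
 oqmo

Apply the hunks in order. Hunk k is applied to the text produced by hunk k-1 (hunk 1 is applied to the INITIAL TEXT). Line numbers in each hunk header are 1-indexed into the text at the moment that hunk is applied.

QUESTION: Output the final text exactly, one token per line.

Hunk 1: at line 3 remove [qono,wvpde] add [yfi,voc] -> 8 lines: ypkl vhv qlmis yfi voc wmc pnq jkdu
Hunk 2: at line 4 remove [voc,wmc,pnq] add [nmk,fhe,amxe] -> 8 lines: ypkl vhv qlmis yfi nmk fhe amxe jkdu
Hunk 3: at line 1 remove [qlmis,yfi,nmk] add [wubhh] -> 6 lines: ypkl vhv wubhh fhe amxe jkdu
Hunk 4: at line 1 remove [wubhh,fhe] add [nzo] -> 5 lines: ypkl vhv nzo amxe jkdu
Hunk 5: at line 1 remove [vhv,nzo,amxe] add [becvq,oqmo] -> 4 lines: ypkl becvq oqmo jkdu
Hunk 6: at line 1 remove [becvq] add [mdul] -> 4 lines: ypkl mdul oqmo jkdu

Answer: ypkl
mdul
oqmo
jkdu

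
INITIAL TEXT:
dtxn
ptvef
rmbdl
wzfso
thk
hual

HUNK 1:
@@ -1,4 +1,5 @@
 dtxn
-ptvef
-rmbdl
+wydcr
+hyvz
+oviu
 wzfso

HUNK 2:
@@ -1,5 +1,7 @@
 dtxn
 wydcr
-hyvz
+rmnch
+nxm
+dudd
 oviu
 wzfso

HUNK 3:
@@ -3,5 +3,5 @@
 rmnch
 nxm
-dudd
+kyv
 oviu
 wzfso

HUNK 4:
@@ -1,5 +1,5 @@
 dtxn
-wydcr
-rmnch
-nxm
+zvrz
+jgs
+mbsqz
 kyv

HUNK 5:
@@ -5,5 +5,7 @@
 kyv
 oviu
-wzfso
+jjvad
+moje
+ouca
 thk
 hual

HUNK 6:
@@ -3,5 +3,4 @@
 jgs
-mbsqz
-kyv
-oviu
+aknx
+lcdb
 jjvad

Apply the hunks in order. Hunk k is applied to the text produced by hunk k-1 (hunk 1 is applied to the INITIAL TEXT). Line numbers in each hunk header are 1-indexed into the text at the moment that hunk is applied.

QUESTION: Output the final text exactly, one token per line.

Answer: dtxn
zvrz
jgs
aknx
lcdb
jjvad
moje
ouca
thk
hual

Derivation:
Hunk 1: at line 1 remove [ptvef,rmbdl] add [wydcr,hyvz,oviu] -> 7 lines: dtxn wydcr hyvz oviu wzfso thk hual
Hunk 2: at line 1 remove [hyvz] add [rmnch,nxm,dudd] -> 9 lines: dtxn wydcr rmnch nxm dudd oviu wzfso thk hual
Hunk 3: at line 3 remove [dudd] add [kyv] -> 9 lines: dtxn wydcr rmnch nxm kyv oviu wzfso thk hual
Hunk 4: at line 1 remove [wydcr,rmnch,nxm] add [zvrz,jgs,mbsqz] -> 9 lines: dtxn zvrz jgs mbsqz kyv oviu wzfso thk hual
Hunk 5: at line 5 remove [wzfso] add [jjvad,moje,ouca] -> 11 lines: dtxn zvrz jgs mbsqz kyv oviu jjvad moje ouca thk hual
Hunk 6: at line 3 remove [mbsqz,kyv,oviu] add [aknx,lcdb] -> 10 lines: dtxn zvrz jgs aknx lcdb jjvad moje ouca thk hual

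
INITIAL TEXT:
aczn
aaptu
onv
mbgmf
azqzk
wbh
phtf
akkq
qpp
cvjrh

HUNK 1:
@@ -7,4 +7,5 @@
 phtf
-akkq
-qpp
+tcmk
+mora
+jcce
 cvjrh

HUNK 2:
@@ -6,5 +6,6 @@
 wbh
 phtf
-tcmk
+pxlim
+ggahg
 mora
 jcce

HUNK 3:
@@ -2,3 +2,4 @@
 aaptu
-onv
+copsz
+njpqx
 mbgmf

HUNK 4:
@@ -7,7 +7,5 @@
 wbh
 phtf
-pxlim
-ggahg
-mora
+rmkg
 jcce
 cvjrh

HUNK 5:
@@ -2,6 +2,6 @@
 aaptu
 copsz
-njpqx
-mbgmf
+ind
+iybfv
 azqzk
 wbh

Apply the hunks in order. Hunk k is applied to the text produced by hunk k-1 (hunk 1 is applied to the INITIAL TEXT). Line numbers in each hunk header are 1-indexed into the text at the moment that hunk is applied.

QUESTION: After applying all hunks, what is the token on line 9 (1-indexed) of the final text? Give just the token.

Answer: rmkg

Derivation:
Hunk 1: at line 7 remove [akkq,qpp] add [tcmk,mora,jcce] -> 11 lines: aczn aaptu onv mbgmf azqzk wbh phtf tcmk mora jcce cvjrh
Hunk 2: at line 6 remove [tcmk] add [pxlim,ggahg] -> 12 lines: aczn aaptu onv mbgmf azqzk wbh phtf pxlim ggahg mora jcce cvjrh
Hunk 3: at line 2 remove [onv] add [copsz,njpqx] -> 13 lines: aczn aaptu copsz njpqx mbgmf azqzk wbh phtf pxlim ggahg mora jcce cvjrh
Hunk 4: at line 7 remove [pxlim,ggahg,mora] add [rmkg] -> 11 lines: aczn aaptu copsz njpqx mbgmf azqzk wbh phtf rmkg jcce cvjrh
Hunk 5: at line 2 remove [njpqx,mbgmf] add [ind,iybfv] -> 11 lines: aczn aaptu copsz ind iybfv azqzk wbh phtf rmkg jcce cvjrh
Final line 9: rmkg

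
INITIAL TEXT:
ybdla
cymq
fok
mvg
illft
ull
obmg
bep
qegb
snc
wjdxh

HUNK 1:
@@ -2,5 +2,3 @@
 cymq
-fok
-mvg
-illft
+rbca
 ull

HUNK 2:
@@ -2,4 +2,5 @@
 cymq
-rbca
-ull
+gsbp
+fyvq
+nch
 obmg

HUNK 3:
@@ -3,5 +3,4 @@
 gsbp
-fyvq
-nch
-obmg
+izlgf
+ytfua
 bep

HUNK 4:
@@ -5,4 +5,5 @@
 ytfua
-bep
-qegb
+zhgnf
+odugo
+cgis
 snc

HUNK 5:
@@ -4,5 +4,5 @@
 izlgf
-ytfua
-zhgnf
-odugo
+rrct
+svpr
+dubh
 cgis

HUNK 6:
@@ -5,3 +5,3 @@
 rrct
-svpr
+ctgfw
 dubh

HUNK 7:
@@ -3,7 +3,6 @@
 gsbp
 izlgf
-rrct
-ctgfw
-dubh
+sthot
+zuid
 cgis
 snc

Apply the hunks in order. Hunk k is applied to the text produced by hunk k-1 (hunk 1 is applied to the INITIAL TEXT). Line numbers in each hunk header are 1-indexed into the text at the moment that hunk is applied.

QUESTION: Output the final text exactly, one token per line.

Answer: ybdla
cymq
gsbp
izlgf
sthot
zuid
cgis
snc
wjdxh

Derivation:
Hunk 1: at line 2 remove [fok,mvg,illft] add [rbca] -> 9 lines: ybdla cymq rbca ull obmg bep qegb snc wjdxh
Hunk 2: at line 2 remove [rbca,ull] add [gsbp,fyvq,nch] -> 10 lines: ybdla cymq gsbp fyvq nch obmg bep qegb snc wjdxh
Hunk 3: at line 3 remove [fyvq,nch,obmg] add [izlgf,ytfua] -> 9 lines: ybdla cymq gsbp izlgf ytfua bep qegb snc wjdxh
Hunk 4: at line 5 remove [bep,qegb] add [zhgnf,odugo,cgis] -> 10 lines: ybdla cymq gsbp izlgf ytfua zhgnf odugo cgis snc wjdxh
Hunk 5: at line 4 remove [ytfua,zhgnf,odugo] add [rrct,svpr,dubh] -> 10 lines: ybdla cymq gsbp izlgf rrct svpr dubh cgis snc wjdxh
Hunk 6: at line 5 remove [svpr] add [ctgfw] -> 10 lines: ybdla cymq gsbp izlgf rrct ctgfw dubh cgis snc wjdxh
Hunk 7: at line 3 remove [rrct,ctgfw,dubh] add [sthot,zuid] -> 9 lines: ybdla cymq gsbp izlgf sthot zuid cgis snc wjdxh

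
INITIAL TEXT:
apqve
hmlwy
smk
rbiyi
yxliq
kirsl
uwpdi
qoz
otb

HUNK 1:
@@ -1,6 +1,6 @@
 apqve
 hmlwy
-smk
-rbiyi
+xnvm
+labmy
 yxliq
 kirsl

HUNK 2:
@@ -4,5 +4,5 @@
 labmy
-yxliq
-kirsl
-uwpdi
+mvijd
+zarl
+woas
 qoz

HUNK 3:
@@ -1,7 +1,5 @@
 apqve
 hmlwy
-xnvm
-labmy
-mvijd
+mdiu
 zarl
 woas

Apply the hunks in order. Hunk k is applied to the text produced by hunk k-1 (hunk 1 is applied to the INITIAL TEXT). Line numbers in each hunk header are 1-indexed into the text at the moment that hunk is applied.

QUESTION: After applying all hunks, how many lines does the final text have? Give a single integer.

Answer: 7

Derivation:
Hunk 1: at line 1 remove [smk,rbiyi] add [xnvm,labmy] -> 9 lines: apqve hmlwy xnvm labmy yxliq kirsl uwpdi qoz otb
Hunk 2: at line 4 remove [yxliq,kirsl,uwpdi] add [mvijd,zarl,woas] -> 9 lines: apqve hmlwy xnvm labmy mvijd zarl woas qoz otb
Hunk 3: at line 1 remove [xnvm,labmy,mvijd] add [mdiu] -> 7 lines: apqve hmlwy mdiu zarl woas qoz otb
Final line count: 7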